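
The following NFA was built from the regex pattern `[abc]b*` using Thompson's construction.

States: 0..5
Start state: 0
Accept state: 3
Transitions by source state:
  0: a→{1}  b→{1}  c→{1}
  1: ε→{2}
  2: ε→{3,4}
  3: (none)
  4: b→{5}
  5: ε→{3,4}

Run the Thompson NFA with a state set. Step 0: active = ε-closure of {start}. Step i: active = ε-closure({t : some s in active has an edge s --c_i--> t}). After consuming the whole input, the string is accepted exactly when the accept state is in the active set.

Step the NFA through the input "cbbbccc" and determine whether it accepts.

start: ε-closure({0}) = {0}
'c' @ 1: {1,2,3,4}  [accepting]
'b' @ 2: {3,4,5}  [accepting]
'b' @ 3: {3,4,5}  [accepting]
'b' @ 4: {3,4,5}  [accepting]
'c' @ 5: {}  — state set empty
rest 'cc' ignored (set empty)
end set {} — state 3 not in

Answer: REJECT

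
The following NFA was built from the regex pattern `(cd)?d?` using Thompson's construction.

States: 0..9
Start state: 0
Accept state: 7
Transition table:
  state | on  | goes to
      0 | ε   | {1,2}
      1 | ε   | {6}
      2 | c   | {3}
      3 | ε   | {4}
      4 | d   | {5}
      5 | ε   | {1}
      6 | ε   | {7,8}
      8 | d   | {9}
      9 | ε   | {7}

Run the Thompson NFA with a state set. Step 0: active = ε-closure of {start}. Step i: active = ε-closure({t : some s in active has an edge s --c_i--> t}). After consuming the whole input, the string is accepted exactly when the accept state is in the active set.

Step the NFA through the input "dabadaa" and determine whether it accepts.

Answer: REJECT

Steps:
initial (ε-close {0}): {0,1,2,6,7,8}
'd' @ 1: {7,9}  ✓accept
'a' @ 2: {}  — dead — no transitions
rest 'badaa' ignored (set empty)
after full input: {}  (accept=7 not in)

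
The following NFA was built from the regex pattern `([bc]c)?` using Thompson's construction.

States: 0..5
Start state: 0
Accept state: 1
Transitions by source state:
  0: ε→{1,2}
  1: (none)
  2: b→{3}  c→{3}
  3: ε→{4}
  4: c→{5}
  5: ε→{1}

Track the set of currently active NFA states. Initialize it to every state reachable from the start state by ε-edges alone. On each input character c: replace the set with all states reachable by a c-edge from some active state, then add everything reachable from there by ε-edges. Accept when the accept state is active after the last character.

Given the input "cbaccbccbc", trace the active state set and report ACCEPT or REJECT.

Answer: REJECT

Derivation:
start: ε-closure({0}) = {0,1,2}
'c' @ 1: {3,4}
'b' @ 2: {}  — dead — no transitions
rest 'accbccbc' ignored (set empty)
end set {} — state 1 not in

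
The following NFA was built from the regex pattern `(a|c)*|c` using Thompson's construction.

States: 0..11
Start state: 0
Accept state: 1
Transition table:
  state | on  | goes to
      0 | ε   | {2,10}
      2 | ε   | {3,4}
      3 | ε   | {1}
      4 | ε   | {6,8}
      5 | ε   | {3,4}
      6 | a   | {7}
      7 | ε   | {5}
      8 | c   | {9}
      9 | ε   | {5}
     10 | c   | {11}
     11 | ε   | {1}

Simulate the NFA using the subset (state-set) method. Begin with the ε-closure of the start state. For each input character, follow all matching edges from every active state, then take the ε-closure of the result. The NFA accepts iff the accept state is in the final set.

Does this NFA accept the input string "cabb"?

start: ε-closure({0}) = {0,1,2,3,4,6,8,10}
'c' @ 1: {1,3,4,5,6,8,9,11}  [accepting]
'a' @ 2: {1,3,4,5,6,7,8}  [accepting]
'b' @ 3: {}  — state set empty
rest 'b' ignored (set empty)
end set {} — state 1 not in

Answer: REJECT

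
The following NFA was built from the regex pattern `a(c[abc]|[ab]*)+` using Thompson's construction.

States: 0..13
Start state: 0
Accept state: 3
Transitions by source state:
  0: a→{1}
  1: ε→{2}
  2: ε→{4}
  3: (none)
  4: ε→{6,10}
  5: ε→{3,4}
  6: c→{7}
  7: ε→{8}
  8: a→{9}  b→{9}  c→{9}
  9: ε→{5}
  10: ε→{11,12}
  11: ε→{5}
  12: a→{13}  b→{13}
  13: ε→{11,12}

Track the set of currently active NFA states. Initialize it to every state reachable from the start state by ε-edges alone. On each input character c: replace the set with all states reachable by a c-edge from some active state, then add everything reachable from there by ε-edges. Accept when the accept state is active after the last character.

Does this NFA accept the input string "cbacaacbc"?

initial (ε-close {0}): {0}
'c' @ 1: {}  — dead — no transitions
rest 'bacaacbc' ignored (set empty)
end set {} — state 3 not in

Answer: REJECT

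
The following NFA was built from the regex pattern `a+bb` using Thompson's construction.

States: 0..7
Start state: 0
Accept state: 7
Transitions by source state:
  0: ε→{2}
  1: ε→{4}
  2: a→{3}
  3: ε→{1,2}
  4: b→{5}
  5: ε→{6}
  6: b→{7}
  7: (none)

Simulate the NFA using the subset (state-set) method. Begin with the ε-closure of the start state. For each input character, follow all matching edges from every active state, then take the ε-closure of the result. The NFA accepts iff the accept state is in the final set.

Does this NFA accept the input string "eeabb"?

Answer: REJECT

Derivation:
S₀ = ε-closure({0}) = {0,2}
'e' @ 1: {}  — dead — no transitions
rest 'eabb' ignored (set empty)
after full input: {}  (accept=7 not in)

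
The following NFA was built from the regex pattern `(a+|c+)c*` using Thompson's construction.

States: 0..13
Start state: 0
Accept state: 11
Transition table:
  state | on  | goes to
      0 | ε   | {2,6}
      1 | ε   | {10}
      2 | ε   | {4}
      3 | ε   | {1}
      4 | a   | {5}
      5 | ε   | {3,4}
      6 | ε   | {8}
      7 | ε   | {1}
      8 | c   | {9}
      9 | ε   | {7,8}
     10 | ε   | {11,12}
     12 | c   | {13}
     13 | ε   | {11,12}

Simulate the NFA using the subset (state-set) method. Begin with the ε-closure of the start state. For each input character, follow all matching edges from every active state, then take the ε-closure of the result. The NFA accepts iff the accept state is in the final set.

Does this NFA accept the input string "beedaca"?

Answer: REJECT

Trace:
start: ε-closure({0}) = {0,2,4,6,8}
'b' @ 1: {}  — dead — no transitions
rest 'eedaca' ignored (set empty)
end set {} — state 11 not in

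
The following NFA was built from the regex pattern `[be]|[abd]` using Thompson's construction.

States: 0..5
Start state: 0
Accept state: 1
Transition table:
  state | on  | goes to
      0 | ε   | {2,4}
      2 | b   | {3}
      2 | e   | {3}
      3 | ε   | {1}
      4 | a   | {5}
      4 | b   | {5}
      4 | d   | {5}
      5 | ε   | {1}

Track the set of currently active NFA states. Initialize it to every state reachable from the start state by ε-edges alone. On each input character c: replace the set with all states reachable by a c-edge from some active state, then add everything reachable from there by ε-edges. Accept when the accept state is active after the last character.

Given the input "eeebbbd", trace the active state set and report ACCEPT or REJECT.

Answer: REJECT

Trace:
S₀ = ε-closure({0}) = {0,2,4}
'e' @ 1: {1,3}  (accept∈set)
'e' @ 2: {}  — no active states
rest 'ebbbd' ignored (set empty)
end set {} — state 1 not in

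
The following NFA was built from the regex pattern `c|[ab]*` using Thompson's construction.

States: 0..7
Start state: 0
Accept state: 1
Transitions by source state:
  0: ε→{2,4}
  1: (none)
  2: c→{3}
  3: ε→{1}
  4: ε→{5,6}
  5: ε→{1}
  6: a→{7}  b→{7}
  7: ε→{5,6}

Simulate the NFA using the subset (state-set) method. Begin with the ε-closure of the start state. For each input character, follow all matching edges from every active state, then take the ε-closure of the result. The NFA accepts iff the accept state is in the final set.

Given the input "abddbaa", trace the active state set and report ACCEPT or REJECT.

start: ε-closure({0}) = {0,1,2,4,5,6}
'a' @ 1: {1,5,6,7}  ✓accept
'b' @ 2: {1,5,6,7}  ✓accept
'd' @ 3: {}  — no active states
rest 'dbaa' ignored (set empty)
final: {}; accept 1 not in set

Answer: REJECT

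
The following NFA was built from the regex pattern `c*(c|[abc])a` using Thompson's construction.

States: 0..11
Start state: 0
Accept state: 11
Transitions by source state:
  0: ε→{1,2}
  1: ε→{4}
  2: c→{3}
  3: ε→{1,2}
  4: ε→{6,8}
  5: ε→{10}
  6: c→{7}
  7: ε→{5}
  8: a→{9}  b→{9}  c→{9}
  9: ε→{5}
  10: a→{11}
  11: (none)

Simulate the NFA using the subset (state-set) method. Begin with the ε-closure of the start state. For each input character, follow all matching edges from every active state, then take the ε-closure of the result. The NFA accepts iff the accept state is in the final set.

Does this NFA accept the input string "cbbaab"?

Answer: REJECT

Trace:
start: ε-closure({0}) = {0,1,2,4,6,8}
'c' @ 1: {1,2,3,4,5,6,7,8,9,10}
'b' @ 2: {5,9,10}
'b' @ 3: {}  — state set empty
rest 'aab' ignored (set empty)
final: {}; accept 11 not in set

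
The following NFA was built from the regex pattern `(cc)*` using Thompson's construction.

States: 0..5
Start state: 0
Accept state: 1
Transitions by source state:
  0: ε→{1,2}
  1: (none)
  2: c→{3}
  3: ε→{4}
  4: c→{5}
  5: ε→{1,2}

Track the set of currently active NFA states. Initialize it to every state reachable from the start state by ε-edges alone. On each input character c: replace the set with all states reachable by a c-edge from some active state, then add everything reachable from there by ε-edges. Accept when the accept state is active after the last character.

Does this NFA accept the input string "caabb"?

Answer: REJECT

Derivation:
S₀ = ε-closure({0}) = {0,1,2}
'c' @ 1: {3,4}
'a' @ 2: {}  — dead — no transitions
rest 'abb' ignored (set empty)
final: {}; accept 1 not in set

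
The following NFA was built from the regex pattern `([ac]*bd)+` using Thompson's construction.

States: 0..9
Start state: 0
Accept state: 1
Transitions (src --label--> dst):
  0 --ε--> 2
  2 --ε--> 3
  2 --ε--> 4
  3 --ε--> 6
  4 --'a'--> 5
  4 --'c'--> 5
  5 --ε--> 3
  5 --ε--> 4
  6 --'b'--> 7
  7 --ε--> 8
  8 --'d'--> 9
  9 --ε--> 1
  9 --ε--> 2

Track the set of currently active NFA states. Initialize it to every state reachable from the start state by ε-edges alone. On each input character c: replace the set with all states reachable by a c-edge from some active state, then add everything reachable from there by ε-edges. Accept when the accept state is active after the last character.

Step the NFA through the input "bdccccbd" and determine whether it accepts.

S₀ = ε-closure({0}) = {0,2,3,4,6}
'b' @ 1: {7,8}
'd' @ 2: {1,2,3,4,6,9}  (accept∈set)
'c' @ 3: {3,4,5,6}
'c' @ 4: {3,4,5,6}
'c' @ 5: {3,4,5,6}
'c' @ 6: {3,4,5,6}
'b' @ 7: {7,8}
'd' @ 8: {1,2,3,4,6,9}  (accept∈set)
final: {1,2,3,4,6,9}; accept 1 in set

Answer: ACCEPT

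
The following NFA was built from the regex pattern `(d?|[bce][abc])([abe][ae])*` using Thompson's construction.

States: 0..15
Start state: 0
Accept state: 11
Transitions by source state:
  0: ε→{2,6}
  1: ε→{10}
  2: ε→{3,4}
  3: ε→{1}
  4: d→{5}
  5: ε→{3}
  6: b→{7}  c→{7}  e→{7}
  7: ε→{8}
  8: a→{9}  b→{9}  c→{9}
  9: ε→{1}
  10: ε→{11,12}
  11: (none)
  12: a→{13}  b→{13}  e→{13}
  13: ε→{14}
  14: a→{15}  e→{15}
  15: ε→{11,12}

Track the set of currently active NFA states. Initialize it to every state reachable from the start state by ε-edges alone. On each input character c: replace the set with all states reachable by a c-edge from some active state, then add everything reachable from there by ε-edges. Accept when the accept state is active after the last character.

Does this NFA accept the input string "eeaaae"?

initial (ε-close {0}): {0,1,2,3,4,6,10,11,12}
'e' @ 1: {7,8,13,14}
'e' @ 2: {11,12,15}  (accept∈set)
'a' @ 3: {13,14}
'a' @ 4: {11,12,15}  (accept∈set)
'a' @ 5: {13,14}
'e' @ 6: {11,12,15}  (accept∈set)
final: {11,12,15}; accept 11 in set

Answer: ACCEPT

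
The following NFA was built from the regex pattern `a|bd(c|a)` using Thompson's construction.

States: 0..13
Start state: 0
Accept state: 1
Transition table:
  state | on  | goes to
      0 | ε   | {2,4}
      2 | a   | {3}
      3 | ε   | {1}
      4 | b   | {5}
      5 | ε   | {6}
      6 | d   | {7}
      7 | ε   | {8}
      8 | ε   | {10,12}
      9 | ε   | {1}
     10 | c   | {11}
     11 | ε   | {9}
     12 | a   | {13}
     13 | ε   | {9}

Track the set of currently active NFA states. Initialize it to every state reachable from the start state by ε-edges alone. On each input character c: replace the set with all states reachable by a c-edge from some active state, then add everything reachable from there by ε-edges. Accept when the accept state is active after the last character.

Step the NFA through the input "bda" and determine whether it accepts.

initial (ε-close {0}): {0,2,4}
'b' @ 1: {5,6}
'd' @ 2: {7,8,10,12}
'a' @ 3: {1,9,13}  (accept∈set)
end set {1,9,13} — state 1 in

Answer: ACCEPT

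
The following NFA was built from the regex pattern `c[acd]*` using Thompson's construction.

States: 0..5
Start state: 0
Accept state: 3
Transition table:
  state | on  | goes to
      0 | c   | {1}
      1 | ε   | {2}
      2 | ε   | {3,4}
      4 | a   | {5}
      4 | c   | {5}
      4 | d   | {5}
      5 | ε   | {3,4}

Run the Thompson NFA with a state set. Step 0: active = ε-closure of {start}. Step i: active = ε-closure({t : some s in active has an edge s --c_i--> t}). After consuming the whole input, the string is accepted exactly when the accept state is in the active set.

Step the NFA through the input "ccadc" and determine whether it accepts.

S₀ = ε-closure({0}) = {0}
'c' @ 1: {1,2,3,4}  [accepting]
'c' @ 2: {3,4,5}  [accepting]
'a' @ 3: {3,4,5}  [accepting]
'd' @ 4: {3,4,5}  [accepting]
'c' @ 5: {3,4,5}  [accepting]
end set {3,4,5} — state 3 in

Answer: ACCEPT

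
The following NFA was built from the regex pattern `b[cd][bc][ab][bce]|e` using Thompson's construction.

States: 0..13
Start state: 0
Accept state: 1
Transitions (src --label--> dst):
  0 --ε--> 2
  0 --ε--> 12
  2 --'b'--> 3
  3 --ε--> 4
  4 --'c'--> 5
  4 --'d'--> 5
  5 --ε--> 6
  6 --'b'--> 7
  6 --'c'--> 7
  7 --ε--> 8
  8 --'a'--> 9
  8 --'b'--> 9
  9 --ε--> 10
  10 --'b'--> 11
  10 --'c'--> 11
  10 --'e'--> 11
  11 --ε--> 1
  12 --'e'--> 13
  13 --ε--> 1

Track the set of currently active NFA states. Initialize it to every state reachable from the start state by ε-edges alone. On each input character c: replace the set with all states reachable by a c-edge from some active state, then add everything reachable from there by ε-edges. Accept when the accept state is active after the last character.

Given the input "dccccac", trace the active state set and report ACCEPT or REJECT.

S₀ = ε-closure({0}) = {0,2,12}
'd' @ 1: {}  — no active states
rest 'ccccac' ignored (set empty)
after full input: {}  (accept=1 not in)

Answer: REJECT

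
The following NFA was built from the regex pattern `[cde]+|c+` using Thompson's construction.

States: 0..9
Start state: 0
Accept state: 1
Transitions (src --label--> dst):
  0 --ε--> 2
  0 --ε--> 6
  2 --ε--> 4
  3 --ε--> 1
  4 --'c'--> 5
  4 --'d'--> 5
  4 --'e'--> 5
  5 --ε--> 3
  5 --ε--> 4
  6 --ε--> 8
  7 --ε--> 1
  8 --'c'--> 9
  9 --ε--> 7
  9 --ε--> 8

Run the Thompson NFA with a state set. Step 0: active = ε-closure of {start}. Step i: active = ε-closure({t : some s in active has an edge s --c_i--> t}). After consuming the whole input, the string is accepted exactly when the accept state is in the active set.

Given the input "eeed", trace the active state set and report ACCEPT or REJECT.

Answer: ACCEPT

Derivation:
S₀ = ε-closure({0}) = {0,2,4,6,8}
'e' @ 1: {1,3,4,5}  [accepting]
'e' @ 2: {1,3,4,5}  [accepting]
'e' @ 3: {1,3,4,5}  [accepting]
'd' @ 4: {1,3,4,5}  [accepting]
end set {1,3,4,5} — state 1 in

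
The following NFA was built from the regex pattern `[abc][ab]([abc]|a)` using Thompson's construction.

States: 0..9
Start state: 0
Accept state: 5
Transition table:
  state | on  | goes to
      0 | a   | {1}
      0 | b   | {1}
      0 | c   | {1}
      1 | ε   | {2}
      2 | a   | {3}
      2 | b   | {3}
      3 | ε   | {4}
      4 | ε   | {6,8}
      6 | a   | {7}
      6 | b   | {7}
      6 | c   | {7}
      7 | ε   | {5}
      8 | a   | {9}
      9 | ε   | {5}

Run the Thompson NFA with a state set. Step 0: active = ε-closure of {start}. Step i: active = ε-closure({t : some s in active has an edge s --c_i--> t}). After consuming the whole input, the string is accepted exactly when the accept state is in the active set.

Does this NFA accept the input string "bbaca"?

Answer: REJECT

Derivation:
initial (ε-close {0}): {0}
'b' @ 1: {1,2}
'b' @ 2: {3,4,6,8}
'a' @ 3: {5,7,9}  [accepting]
'c' @ 4: {}  — dead — no transitions
rest 'a' ignored (set empty)
end set {} — state 5 not in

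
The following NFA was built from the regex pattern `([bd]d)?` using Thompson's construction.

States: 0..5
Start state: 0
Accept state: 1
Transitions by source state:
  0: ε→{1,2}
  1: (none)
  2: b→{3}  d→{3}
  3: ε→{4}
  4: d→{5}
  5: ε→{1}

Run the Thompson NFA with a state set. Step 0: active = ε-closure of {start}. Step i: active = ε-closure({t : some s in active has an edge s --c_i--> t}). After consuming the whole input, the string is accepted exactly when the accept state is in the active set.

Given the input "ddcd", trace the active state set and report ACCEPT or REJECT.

Answer: REJECT

Derivation:
initial (ε-close {0}): {0,1,2}
'd' @ 1: {3,4}
'd' @ 2: {1,5}  [accepting]
'c' @ 3: {}  — dead — no transitions
rest 'd' ignored (set empty)
end set {} — state 1 not in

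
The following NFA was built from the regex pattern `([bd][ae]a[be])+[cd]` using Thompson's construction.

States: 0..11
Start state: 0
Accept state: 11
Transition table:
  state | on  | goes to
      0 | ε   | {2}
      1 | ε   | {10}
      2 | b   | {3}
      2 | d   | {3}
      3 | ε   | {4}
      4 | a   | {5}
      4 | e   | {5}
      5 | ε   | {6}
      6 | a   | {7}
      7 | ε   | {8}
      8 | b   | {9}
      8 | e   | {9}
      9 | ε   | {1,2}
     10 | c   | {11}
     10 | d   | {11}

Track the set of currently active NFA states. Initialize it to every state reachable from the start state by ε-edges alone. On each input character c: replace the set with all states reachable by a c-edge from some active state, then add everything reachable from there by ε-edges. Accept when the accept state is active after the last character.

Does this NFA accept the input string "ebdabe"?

S₀ = ε-closure({0}) = {0,2}
'e' @ 1: {}  — no active states
rest 'bdabe' ignored (set empty)
end set {} — state 11 not in

Answer: REJECT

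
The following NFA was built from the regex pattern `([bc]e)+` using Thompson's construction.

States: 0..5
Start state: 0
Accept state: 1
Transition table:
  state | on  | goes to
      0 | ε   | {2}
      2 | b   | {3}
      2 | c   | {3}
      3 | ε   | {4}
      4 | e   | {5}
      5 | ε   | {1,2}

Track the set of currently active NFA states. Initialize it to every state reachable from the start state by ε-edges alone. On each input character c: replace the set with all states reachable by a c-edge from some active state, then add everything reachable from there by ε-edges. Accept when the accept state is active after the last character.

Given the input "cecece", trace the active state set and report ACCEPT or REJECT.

Answer: ACCEPT

Steps:
initial (ε-close {0}): {0,2}
'c' @ 1: {3,4}
'e' @ 2: {1,2,5}  ✓accept
'c' @ 3: {3,4}
'e' @ 4: {1,2,5}  ✓accept
'c' @ 5: {3,4}
'e' @ 6: {1,2,5}  ✓accept
end set {1,2,5} — state 1 in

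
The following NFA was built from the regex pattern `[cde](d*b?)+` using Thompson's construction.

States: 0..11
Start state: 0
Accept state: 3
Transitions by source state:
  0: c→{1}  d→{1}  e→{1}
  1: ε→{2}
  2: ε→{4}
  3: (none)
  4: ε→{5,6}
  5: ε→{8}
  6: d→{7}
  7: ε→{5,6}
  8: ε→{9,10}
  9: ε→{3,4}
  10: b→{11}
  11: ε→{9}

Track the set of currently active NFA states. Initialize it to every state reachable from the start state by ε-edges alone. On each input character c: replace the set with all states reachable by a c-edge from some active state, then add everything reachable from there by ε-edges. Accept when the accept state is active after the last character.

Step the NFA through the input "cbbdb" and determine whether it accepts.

start: ε-closure({0}) = {0}
'c' @ 1: {1,2,3,4,5,6,8,9,10}  ✓accept
'b' @ 2: {3,4,5,6,8,9,10,11}  ✓accept
'b' @ 3: {3,4,5,6,8,9,10,11}  ✓accept
'd' @ 4: {3,4,5,6,7,8,9,10}  ✓accept
'b' @ 5: {3,4,5,6,8,9,10,11}  ✓accept
final: {3,4,5,6,8,9,10,11}; accept 3 in set

Answer: ACCEPT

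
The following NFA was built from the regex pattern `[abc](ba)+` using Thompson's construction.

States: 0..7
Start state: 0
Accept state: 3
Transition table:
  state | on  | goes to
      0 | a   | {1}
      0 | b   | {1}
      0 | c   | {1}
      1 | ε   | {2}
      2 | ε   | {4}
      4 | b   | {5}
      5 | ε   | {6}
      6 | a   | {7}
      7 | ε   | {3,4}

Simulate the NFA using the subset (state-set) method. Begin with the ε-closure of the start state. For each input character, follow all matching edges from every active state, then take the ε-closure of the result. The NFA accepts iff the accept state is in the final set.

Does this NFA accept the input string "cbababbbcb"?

Answer: REJECT

Steps:
initial (ε-close {0}): {0}
'c' @ 1: {1,2,4}
'b' @ 2: {5,6}
'a' @ 3: {3,4,7}  [accepting]
'b' @ 4: {5,6}
'a' @ 5: {3,4,7}  [accepting]
'b' @ 6: {5,6}
'b' @ 7: {}  — state set empty
rest 'bcb' ignored (set empty)
after full input: {}  (accept=3 not in)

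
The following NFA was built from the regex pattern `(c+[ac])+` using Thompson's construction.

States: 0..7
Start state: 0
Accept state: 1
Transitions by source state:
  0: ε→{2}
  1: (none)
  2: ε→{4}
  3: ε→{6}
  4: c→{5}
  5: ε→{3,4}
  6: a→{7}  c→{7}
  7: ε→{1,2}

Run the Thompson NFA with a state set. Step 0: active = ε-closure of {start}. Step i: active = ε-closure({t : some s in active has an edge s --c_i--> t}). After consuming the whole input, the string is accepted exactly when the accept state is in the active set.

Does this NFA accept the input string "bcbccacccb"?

initial (ε-close {0}): {0,2,4}
'b' @ 1: {}  — no active states
rest 'cbccacccb' ignored (set empty)
end set {} — state 1 not in

Answer: REJECT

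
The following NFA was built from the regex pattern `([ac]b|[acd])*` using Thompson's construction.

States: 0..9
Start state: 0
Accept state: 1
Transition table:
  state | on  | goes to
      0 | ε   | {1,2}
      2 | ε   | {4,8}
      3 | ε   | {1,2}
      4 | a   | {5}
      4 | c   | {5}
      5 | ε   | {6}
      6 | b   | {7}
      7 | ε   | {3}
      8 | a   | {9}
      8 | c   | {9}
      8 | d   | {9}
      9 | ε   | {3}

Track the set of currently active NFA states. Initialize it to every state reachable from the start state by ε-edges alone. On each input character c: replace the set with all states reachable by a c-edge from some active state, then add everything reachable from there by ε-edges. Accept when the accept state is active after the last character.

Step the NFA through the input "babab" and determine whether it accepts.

S₀ = ε-closure({0}) = {0,1,2,4,8}
'b' @ 1: {}  — state set empty
rest 'abab' ignored (set empty)
final: {}; accept 1 not in set

Answer: REJECT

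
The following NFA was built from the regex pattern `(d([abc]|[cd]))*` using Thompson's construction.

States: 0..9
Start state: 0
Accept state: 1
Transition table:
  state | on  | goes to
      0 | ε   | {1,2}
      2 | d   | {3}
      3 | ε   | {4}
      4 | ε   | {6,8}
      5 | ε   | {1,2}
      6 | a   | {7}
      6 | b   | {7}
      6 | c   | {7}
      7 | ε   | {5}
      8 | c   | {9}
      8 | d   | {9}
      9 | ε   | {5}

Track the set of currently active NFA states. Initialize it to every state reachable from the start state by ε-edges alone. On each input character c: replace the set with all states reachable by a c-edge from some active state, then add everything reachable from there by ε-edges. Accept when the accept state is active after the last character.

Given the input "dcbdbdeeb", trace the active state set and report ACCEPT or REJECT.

initial (ε-close {0}): {0,1,2}
'd' @ 1: {3,4,6,8}
'c' @ 2: {1,2,5,7,9}  (accept∈set)
'b' @ 3: {}  — dead — no transitions
rest 'dbdeeb' ignored (set empty)
end set {} — state 1 not in

Answer: REJECT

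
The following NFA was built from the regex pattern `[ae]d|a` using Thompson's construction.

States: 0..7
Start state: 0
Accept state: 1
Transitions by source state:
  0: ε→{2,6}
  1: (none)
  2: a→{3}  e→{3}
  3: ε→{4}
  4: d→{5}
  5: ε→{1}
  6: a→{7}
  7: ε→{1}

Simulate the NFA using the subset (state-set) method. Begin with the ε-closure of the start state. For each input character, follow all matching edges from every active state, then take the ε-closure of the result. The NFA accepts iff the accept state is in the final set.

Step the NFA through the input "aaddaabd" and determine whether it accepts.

initial (ε-close {0}): {0,2,6}
'a' @ 1: {1,3,4,7}  (accept∈set)
'a' @ 2: {}  — dead — no transitions
rest 'ddaabd' ignored (set empty)
after full input: {}  (accept=1 not in)

Answer: REJECT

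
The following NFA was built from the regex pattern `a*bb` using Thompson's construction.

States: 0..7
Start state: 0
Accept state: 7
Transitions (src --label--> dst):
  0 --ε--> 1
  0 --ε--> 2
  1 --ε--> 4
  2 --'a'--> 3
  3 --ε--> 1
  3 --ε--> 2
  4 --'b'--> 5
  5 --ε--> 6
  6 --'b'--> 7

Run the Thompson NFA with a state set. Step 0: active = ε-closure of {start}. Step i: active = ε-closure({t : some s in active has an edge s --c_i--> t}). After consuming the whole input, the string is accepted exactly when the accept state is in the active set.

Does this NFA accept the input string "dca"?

start: ε-closure({0}) = {0,1,2,4}
'd' @ 1: {}  — no active states
rest 'ca' ignored (set empty)
end set {} — state 7 not in

Answer: REJECT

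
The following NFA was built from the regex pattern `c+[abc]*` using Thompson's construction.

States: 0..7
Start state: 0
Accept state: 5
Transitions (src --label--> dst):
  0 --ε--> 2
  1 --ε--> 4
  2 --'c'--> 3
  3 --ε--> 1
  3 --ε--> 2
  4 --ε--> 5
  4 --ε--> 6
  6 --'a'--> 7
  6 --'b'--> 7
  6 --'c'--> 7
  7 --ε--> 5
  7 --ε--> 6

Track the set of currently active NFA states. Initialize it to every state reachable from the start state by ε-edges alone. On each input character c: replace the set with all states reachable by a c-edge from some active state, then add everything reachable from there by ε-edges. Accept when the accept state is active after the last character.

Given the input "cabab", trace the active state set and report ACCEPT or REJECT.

Answer: ACCEPT

Steps:
initial (ε-close {0}): {0,2}
'c' @ 1: {1,2,3,4,5,6}  (accept∈set)
'a' @ 2: {5,6,7}  (accept∈set)
'b' @ 3: {5,6,7}  (accept∈set)
'a' @ 4: {5,6,7}  (accept∈set)
'b' @ 5: {5,6,7}  (accept∈set)
final: {5,6,7}; accept 5 in set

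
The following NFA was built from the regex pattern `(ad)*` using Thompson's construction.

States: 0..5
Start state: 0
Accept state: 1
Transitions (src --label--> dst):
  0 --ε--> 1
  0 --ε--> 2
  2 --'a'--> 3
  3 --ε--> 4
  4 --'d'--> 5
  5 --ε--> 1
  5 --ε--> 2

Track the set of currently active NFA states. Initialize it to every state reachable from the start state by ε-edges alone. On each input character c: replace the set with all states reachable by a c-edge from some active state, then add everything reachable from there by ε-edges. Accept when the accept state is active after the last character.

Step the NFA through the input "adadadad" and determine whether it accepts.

Answer: ACCEPT

Steps:
start: ε-closure({0}) = {0,1,2}
'a' @ 1: {3,4}
'd' @ 2: {1,2,5}  ✓accept
'a' @ 3: {3,4}
'd' @ 4: {1,2,5}  ✓accept
'a' @ 5: {3,4}
'd' @ 6: {1,2,5}  ✓accept
'a' @ 7: {3,4}
'd' @ 8: {1,2,5}  ✓accept
end set {1,2,5} — state 1 in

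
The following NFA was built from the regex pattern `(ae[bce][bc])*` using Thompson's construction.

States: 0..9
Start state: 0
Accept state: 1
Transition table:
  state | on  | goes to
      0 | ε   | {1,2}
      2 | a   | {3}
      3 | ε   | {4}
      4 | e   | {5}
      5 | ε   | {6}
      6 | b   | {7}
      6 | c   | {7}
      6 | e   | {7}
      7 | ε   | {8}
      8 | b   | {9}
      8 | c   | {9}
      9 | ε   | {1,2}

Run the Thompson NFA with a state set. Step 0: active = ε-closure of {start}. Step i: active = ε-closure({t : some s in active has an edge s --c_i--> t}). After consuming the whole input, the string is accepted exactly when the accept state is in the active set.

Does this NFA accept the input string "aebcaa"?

Answer: REJECT

Steps:
start: ε-closure({0}) = {0,1,2}
'a' @ 1: {3,4}
'e' @ 2: {5,6}
'b' @ 3: {7,8}
'c' @ 4: {1,2,9}  ✓accept
'a' @ 5: {3,4}
'a' @ 6: {}  — state set empty
end set {} — state 1 not in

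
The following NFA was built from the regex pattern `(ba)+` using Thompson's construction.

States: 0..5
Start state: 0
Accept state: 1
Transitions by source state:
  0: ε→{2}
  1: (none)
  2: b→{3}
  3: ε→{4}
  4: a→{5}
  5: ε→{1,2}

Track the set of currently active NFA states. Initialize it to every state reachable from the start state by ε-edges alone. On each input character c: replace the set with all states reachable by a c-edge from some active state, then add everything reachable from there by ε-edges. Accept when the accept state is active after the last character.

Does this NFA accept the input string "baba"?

Answer: ACCEPT

Steps:
initial (ε-close {0}): {0,2}
'b' @ 1: {3,4}
'a' @ 2: {1,2,5}  (accept∈set)
'b' @ 3: {3,4}
'a' @ 4: {1,2,5}  (accept∈set)
end set {1,2,5} — state 1 in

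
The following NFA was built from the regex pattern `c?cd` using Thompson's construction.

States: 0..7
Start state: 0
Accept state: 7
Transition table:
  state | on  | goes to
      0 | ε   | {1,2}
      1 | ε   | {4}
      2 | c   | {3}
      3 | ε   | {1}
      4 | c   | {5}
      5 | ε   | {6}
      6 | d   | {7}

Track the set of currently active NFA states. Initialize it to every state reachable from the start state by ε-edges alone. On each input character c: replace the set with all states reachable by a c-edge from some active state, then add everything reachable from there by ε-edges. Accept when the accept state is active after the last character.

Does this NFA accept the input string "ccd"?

S₀ = ε-closure({0}) = {0,1,2,4}
'c' @ 1: {1,3,4,5,6}
'c' @ 2: {5,6}
'd' @ 3: {7}  ✓accept
end set {7} — state 7 in

Answer: ACCEPT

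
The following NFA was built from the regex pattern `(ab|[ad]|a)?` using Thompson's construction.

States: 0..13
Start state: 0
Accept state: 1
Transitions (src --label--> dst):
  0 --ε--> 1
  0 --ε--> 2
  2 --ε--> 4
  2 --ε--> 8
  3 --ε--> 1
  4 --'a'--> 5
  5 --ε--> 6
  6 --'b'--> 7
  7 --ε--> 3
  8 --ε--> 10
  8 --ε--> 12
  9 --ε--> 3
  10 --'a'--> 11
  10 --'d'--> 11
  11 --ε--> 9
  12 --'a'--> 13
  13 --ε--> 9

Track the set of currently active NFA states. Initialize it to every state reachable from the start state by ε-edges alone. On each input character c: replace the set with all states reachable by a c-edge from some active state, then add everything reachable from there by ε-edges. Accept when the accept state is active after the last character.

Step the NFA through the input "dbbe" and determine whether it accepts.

Answer: REJECT

Steps:
start: ε-closure({0}) = {0,1,2,4,8,10,12}
'd' @ 1: {1,3,9,11}  ✓accept
'b' @ 2: {}  — no active states
rest 'be' ignored (set empty)
final: {}; accept 1 not in set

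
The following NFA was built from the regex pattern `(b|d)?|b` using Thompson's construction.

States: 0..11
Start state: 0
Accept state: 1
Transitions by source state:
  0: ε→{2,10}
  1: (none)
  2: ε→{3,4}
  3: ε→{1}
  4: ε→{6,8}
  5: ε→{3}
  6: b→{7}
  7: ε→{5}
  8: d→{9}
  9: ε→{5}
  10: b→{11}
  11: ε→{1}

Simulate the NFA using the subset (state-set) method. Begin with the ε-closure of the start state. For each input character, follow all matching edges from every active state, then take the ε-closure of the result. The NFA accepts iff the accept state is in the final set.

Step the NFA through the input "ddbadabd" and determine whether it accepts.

Answer: REJECT

Trace:
S₀ = ε-closure({0}) = {0,1,2,3,4,6,8,10}
'd' @ 1: {1,3,5,9}  ✓accept
'd' @ 2: {}  — no active states
rest 'badabd' ignored (set empty)
end set {} — state 1 not in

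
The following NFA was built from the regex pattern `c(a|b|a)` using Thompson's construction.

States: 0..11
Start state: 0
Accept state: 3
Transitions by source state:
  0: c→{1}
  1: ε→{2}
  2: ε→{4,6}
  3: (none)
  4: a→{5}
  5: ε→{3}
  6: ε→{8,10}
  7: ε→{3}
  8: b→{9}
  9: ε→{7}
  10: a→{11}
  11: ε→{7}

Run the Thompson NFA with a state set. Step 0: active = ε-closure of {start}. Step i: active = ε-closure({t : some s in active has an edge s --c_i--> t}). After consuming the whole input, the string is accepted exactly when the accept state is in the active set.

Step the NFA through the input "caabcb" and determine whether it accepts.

Answer: REJECT

Steps:
S₀ = ε-closure({0}) = {0}
'c' @ 1: {1,2,4,6,8,10}
'a' @ 2: {3,5,7,11}  [accepting]
'a' @ 3: {}  — dead — no transitions
rest 'bcb' ignored (set empty)
final: {}; accept 3 not in set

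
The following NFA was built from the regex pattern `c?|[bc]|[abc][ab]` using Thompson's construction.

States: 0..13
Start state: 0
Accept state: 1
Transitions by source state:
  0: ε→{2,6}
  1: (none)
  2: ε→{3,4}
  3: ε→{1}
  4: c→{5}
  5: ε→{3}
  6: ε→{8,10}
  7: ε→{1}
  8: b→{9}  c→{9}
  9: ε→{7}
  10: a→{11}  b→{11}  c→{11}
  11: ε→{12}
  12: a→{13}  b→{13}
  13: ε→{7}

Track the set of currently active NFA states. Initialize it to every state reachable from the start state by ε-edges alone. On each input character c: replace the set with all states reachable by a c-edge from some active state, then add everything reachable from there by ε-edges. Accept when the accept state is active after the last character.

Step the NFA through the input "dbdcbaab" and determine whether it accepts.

start: ε-closure({0}) = {0,1,2,3,4,6,8,10}
'd' @ 1: {}  — state set empty
rest 'bdcbaab' ignored (set empty)
final: {}; accept 1 not in set

Answer: REJECT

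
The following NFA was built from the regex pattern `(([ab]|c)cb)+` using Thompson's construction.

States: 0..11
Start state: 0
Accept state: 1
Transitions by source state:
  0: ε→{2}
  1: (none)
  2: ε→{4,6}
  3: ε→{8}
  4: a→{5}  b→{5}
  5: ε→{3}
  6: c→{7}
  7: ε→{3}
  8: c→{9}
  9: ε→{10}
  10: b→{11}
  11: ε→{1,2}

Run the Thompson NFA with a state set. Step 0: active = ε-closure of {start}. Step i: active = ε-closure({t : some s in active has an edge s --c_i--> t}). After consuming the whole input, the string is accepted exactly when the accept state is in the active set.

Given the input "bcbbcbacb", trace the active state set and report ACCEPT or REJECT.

Answer: ACCEPT

Steps:
initial (ε-close {0}): {0,2,4,6}
'b' @ 1: {3,5,8}
'c' @ 2: {9,10}
'b' @ 3: {1,2,4,6,11}  (accept∈set)
'b' @ 4: {3,5,8}
'c' @ 5: {9,10}
'b' @ 6: {1,2,4,6,11}  (accept∈set)
'a' @ 7: {3,5,8}
'c' @ 8: {9,10}
'b' @ 9: {1,2,4,6,11}  (accept∈set)
final: {1,2,4,6,11}; accept 1 in set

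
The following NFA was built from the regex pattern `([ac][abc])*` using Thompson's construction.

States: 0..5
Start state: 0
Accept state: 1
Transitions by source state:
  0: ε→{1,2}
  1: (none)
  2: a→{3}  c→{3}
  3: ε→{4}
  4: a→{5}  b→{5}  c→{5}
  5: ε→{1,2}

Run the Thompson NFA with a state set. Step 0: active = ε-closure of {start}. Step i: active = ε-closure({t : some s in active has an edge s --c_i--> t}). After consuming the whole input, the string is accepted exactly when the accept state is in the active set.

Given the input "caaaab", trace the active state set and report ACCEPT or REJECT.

Answer: ACCEPT

Steps:
start: ε-closure({0}) = {0,1,2}
'c' @ 1: {3,4}
'a' @ 2: {1,2,5}  [accepting]
'a' @ 3: {3,4}
'a' @ 4: {1,2,5}  [accepting]
'a' @ 5: {3,4}
'b' @ 6: {1,2,5}  [accepting]
final: {1,2,5}; accept 1 in set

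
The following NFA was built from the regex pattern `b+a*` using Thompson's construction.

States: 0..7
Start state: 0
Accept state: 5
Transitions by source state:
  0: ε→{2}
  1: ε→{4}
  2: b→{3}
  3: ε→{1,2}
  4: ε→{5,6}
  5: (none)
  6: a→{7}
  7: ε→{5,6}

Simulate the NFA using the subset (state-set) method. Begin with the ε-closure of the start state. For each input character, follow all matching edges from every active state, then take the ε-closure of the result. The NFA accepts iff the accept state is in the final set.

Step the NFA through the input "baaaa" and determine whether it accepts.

S₀ = ε-closure({0}) = {0,2}
'b' @ 1: {1,2,3,4,5,6}  [accepting]
'a' @ 2: {5,6,7}  [accepting]
'a' @ 3: {5,6,7}  [accepting]
'a' @ 4: {5,6,7}  [accepting]
'a' @ 5: {5,6,7}  [accepting]
after full input: {5,6,7}  (accept=5 in)

Answer: ACCEPT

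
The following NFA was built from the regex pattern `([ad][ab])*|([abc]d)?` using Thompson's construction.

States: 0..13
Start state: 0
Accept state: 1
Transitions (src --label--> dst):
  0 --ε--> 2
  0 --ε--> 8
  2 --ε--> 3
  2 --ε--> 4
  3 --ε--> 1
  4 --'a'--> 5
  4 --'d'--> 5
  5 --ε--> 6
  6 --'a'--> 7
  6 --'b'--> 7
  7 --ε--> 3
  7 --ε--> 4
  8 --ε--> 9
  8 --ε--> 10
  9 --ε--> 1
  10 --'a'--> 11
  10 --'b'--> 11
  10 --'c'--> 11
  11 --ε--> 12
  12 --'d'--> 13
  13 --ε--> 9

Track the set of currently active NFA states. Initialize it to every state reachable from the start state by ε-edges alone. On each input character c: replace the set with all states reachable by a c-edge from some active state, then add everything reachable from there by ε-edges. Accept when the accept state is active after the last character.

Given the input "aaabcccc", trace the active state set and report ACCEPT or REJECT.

initial (ε-close {0}): {0,1,2,3,4,8,9,10}
'a' @ 1: {5,6,11,12}
'a' @ 2: {1,3,4,7}  (accept∈set)
'a' @ 3: {5,6}
'b' @ 4: {1,3,4,7}  (accept∈set)
'c' @ 5: {}  — no active states
rest 'ccc' ignored (set empty)
end set {} — state 1 not in

Answer: REJECT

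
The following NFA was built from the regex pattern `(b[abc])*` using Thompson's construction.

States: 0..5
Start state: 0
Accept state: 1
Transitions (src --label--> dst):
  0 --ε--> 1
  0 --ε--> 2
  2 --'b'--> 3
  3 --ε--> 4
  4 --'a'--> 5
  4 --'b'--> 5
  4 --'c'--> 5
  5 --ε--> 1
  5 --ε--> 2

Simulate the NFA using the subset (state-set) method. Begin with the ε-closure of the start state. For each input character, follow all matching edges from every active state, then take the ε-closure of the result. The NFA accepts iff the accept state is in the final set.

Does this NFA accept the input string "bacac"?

Answer: REJECT

Derivation:
S₀ = ε-closure({0}) = {0,1,2}
'b' @ 1: {3,4}
'a' @ 2: {1,2,5}  ✓accept
'c' @ 3: {}  — state set empty
rest 'ac' ignored (set empty)
after full input: {}  (accept=1 not in)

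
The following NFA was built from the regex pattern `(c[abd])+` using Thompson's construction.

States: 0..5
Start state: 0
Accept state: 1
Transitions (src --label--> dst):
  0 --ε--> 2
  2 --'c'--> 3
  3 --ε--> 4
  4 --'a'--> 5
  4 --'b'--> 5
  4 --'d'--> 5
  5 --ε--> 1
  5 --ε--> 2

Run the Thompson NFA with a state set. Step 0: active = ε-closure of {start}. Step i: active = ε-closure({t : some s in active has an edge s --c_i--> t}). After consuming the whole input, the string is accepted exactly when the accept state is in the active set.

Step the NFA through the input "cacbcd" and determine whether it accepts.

initial (ε-close {0}): {0,2}
'c' @ 1: {3,4}
'a' @ 2: {1,2,5}  [accepting]
'c' @ 3: {3,4}
'b' @ 4: {1,2,5}  [accepting]
'c' @ 5: {3,4}
'd' @ 6: {1,2,5}  [accepting]
final: {1,2,5}; accept 1 in set

Answer: ACCEPT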